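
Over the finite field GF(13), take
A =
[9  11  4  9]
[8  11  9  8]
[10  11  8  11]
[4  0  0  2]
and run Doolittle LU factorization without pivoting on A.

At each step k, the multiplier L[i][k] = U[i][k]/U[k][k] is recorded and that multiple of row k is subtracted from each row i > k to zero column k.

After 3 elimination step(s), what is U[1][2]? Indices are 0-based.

[col 0] pivot 9
  R1 -= 11*R0 → (0, 7, 4, 0)  (L[1][0] := 11)
  R2 -= 4*R0 → (0, 6, 5, 1)  (L[2][0] := 4)
  R3 -= 12*R0 → (0, 11, 4, 11)  (L[3][0] := 12)
[col 1] pivot 7
  R2 -= 12*R1 → (0, 0, 9, 1)  (L[2][1] := 12)
  R3 -= 9*R1 → (0, 0, 7, 11)  (L[3][1] := 9)
[col 2] pivot 9
  R3 -= 8*R2 → (0, 0, 0, 3)  (L[3][2] := 8)

U[1][2] = 4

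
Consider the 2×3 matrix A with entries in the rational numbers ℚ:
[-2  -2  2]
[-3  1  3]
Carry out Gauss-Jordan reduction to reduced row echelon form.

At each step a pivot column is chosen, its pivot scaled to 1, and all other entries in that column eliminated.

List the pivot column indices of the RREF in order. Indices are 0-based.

pivot columns: 0, 1

step 1: normalize row 0 (÷-2) = (1, 1, -1)
  row 1: subtract -3×row0 = (0, 4, 0)
step 2: normalize row 1 (÷4) = (0, 1, 0)
  row 0: subtract 1×row1 = (1, 0, -1)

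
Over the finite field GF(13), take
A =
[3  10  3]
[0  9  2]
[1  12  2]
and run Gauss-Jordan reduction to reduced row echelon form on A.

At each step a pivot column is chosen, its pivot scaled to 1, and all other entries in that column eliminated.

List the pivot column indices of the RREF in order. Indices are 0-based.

pivot columns: 0, 1, 2

step 1: normalize row 0 (÷3) = (1, 12, 1)
  row 2: subtract 1×row0 = (0, 0, 1)
step 2: normalize row 1 (÷9) = (0, 1, 6)
  row 0: subtract 12×row1 = (1, 0, 7)
step 3: normalize row 2 (÷1) = (0, 0, 1)
  row 0: subtract 7×row2 = (1, 0, 0)
  row 1: subtract 6×row2 = (0, 1, 0)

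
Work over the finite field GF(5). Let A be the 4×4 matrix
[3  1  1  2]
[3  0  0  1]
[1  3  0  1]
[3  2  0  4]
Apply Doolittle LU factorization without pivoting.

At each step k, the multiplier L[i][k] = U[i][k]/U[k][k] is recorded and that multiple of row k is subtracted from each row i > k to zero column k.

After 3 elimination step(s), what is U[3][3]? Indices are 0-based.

k=0: U[0][0]=3
  eliminate (1,0): mult=1, new row 1: (0, 4, 4, 4); set L[1][0]=1
  eliminate (2,0): mult=2, new row 2: (0, 1, 3, 2); set L[2][0]=2
  eliminate (3,0): mult=1, new row 3: (0, 1, 4, 2); set L[3][0]=1
k=1: U[1][1]=4
  eliminate (2,1): mult=4, new row 2: (0, 0, 2, 1); set L[2][1]=4
  eliminate (3,1): mult=4, new row 3: (0, 0, 3, 1); set L[3][1]=4
k=2: U[2][2]=2
  eliminate (3,2): mult=4, new row 3: (0, 0, 0, 2); set L[3][2]=4

U[3][3] = 2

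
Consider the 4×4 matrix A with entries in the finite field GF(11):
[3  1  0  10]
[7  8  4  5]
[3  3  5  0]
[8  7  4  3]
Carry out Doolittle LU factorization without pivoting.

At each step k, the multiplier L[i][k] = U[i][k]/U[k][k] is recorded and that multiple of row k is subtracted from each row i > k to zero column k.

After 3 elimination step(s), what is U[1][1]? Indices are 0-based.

U[1][1] = 2

k=0: U[0][0]=3
  eliminate (1,0): mult=6, new row 1: (0, 2, 4, 0); set L[1][0]=6
  eliminate (2,0): mult=1, new row 2: (0, 2, 5, 1); set L[2][0]=1
  eliminate (3,0): mult=10, new row 3: (0, 8, 4, 2); set L[3][0]=10
k=1: U[1][1]=2
  eliminate (2,1): mult=1, new row 2: (0, 0, 1, 1); set L[2][1]=1
  eliminate (3,1): mult=4, new row 3: (0, 0, 10, 2); set L[3][1]=4
k=2: U[2][2]=1
  eliminate (3,2): mult=10, new row 3: (0, 0, 0, 3); set L[3][2]=10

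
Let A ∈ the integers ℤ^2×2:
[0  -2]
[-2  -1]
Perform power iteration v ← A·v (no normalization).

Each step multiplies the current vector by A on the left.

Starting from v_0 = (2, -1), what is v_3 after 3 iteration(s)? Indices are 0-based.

v_0 = (2, -1).
v_1 = A·v_0 = (2, -3).
v_2 = A·v_1 = (6, -1).
v_3 = A·v_2 = (2, -11).

v_3 = (2, -11)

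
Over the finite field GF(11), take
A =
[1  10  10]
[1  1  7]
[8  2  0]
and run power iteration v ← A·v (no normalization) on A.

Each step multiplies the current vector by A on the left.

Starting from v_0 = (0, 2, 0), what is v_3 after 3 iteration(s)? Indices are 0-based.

v_3 = (9, 2, 3)

v_0 = (0, 2, 0).
v_1 = A·v_0 = (9, 2, 4).
v_2 = A·v_1 = (3, 6, 10).
v_3 = A·v_2 = (9, 2, 3).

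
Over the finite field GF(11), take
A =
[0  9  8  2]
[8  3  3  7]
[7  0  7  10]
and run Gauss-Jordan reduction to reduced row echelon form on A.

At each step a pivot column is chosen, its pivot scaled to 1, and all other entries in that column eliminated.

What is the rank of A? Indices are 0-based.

rank = 3

pivot(0,0): swap R0↔R1
pivot(0,0)=8: scale R0 → (1, 10, 10, 5)
  clear (2,0): R2 −= (7)R0 → (0, 7, 3, 8)
pivot(1,1)=9: scale R1 → (0, 1, 7, 10)
  clear (0,1): R0 −= (10)R1 → (1, 0, 6, 4)
  clear (2,1): R2 −= (7)R1 → (0, 0, 9, 4)
pivot(2,2)=9: scale R2 → (0, 0, 1, 9)
  clear (0,2): R0 −= (6)R2 → (1, 0, 0, 5)
  clear (1,2): R1 −= (7)R2 → (0, 1, 0, 2)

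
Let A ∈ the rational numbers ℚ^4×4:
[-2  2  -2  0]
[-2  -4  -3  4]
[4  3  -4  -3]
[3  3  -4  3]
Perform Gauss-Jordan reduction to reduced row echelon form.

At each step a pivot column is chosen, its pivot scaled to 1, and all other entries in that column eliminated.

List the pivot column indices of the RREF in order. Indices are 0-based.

[1] R0 /= -2  ⇒  (1, -1, 1, 0)
     R1 -= -2·R0  ⇒  (0, -6, -1, 4)
     R2 -= 4·R0  ⇒  (0, 7, -8, -3)
     R3 -= 3·R0  ⇒  (0, 6, -7, 3)
[2] R1 /= -6  ⇒  (0, 1, 1/6, -2/3)
     R0 -= -1·R1  ⇒  (1, 0, 7/6, -2/3)
     R2 -= 7·R1  ⇒  (0, 0, -55/6, 5/3)
     R3 -= 6·R1  ⇒  (0, 0, -8, 7)
[3] R2 /= -55/6  ⇒  (0, 0, 1, -2/11)
     R0 -= 7/6·R2  ⇒  (1, 0, 0, -5/11)
     R1 -= 1/6·R2  ⇒  (0, 1, 0, -7/11)
     R3 -= -8·R2  ⇒  (0, 0, 0, 61/11)
[4] R3 /= 61/11  ⇒  (0, 0, 0, 1)
     R0 -= -5/11·R3  ⇒  (1, 0, 0, 0)
     R1 -= -7/11·R3  ⇒  (0, 1, 0, 0)
     R2 -= -2/11·R3  ⇒  (0, 0, 1, 0)

pivot columns: 0, 1, 2, 3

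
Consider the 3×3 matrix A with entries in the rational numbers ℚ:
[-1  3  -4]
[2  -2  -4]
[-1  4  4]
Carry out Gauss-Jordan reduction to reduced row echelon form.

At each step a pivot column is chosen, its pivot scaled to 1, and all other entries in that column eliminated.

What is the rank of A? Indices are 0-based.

rank = 3

pivot(0,0)=-1: scale R0 → (1, -3, 4)
  clear (1,0): R1 −= (2)R0 → (0, 4, -12)
  clear (2,0): R2 −= (-1)R0 → (0, 1, 8)
pivot(1,1)=4: scale R1 → (0, 1, -3)
  clear (0,1): R0 −= (-3)R1 → (1, 0, -5)
  clear (2,1): R2 −= (1)R1 → (0, 0, 11)
pivot(2,2)=11: scale R2 → (0, 0, 1)
  clear (0,2): R0 −= (-5)R2 → (1, 0, 0)
  clear (1,2): R1 −= (-3)R2 → (0, 1, 0)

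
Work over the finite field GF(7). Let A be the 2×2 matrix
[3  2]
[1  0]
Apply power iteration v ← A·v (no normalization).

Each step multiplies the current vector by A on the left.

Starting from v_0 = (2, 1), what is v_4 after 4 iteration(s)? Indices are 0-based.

v_4 = (6, 2)

v_0 = (2, 1).
v_1 = A·v_0 = (1, 2).
v_2 = A·v_1 = (0, 1).
v_3 = A·v_2 = (2, 0).
v_4 = A·v_3 = (6, 2).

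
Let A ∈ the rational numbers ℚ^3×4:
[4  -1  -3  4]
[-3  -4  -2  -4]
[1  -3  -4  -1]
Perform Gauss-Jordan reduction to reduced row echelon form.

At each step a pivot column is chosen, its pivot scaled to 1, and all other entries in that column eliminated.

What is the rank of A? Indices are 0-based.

[1] R0 /= 4  ⇒  (1, -1/4, -3/4, 1)
     R1 -= -3·R0  ⇒  (0, -19/4, -17/4, -1)
     R2 -= 1·R0  ⇒  (0, -11/4, -13/4, -2)
[2] R1 /= -19/4  ⇒  (0, 1, 17/19, 4/19)
     R0 -= -1/4·R1  ⇒  (1, 0, -10/19, 20/19)
     R2 -= -11/4·R1  ⇒  (0, 0, -15/19, -27/19)
[3] R2 /= -15/19  ⇒  (0, 0, 1, 9/5)
     R0 -= -10/19·R2  ⇒  (1, 0, 0, 2)
     R1 -= 17/19·R2  ⇒  (0, 1, 0, -7/5)

rank = 3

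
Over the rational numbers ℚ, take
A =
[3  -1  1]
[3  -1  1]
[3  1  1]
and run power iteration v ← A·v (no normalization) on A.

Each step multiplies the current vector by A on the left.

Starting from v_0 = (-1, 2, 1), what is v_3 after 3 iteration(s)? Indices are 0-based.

v_0 = (-1, 2, 1).
v_1 = A·v_0 = (-4, -4, 0).
v_2 = A·v_1 = (-8, -8, -16).
v_3 = A·v_2 = (-32, -32, -48).

v_3 = (-32, -32, -48)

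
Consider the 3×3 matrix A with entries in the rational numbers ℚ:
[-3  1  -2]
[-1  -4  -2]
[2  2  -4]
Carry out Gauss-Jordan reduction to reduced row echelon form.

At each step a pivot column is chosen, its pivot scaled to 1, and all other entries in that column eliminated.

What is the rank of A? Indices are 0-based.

step 1: normalize row 0 (÷-3) = (1, -1/3, 2/3)
  row 1: subtract -1×row0 = (0, -13/3, -4/3)
  row 2: subtract 2×row0 = (0, 8/3, -16/3)
step 2: normalize row 1 (÷-13/3) = (0, 1, 4/13)
  row 0: subtract -1/3×row1 = (1, 0, 10/13)
  row 2: subtract 8/3×row1 = (0, 0, -80/13)
step 3: normalize row 2 (÷-80/13) = (0, 0, 1)
  row 0: subtract 10/13×row2 = (1, 0, 0)
  row 1: subtract 4/13×row2 = (0, 1, 0)

rank = 3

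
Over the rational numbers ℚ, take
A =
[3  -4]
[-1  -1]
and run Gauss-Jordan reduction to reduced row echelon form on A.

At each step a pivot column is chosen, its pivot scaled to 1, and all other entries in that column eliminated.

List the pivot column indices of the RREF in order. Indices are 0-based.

step 1: normalize row 0 (÷3) = (1, -4/3)
  row 1: subtract -1×row0 = (0, -7/3)
step 2: normalize row 1 (÷-7/3) = (0, 1)
  row 0: subtract -4/3×row1 = (1, 0)

pivot columns: 0, 1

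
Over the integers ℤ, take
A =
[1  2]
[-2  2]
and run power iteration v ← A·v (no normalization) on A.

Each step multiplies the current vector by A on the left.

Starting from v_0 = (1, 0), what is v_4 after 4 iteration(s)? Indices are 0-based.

v_0 = (1, 0).
v_1 = A·v_0 = (1, -2).
v_2 = A·v_1 = (-3, -6).
v_3 = A·v_2 = (-15, -6).
v_4 = A·v_3 = (-27, 18).

v_4 = (-27, 18)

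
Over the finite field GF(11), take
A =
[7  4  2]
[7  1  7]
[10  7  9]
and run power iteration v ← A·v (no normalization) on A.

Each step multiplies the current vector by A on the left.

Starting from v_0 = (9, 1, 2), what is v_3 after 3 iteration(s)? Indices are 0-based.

v_0 = (9, 1, 2).
v_1 = A·v_0 = (5, 1, 5).
v_2 = A·v_1 = (5, 5, 3).
v_3 = A·v_2 = (6, 6, 2).

v_3 = (6, 6, 2)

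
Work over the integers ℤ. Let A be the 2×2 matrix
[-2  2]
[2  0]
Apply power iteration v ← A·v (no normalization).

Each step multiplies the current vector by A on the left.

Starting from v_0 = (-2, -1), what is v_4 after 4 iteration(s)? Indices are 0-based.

v_4 = (-112, 64)

v_0 = (-2, -1).
v_1 = A·v_0 = (2, -4).
v_2 = A·v_1 = (-12, 4).
v_3 = A·v_2 = (32, -24).
v_4 = A·v_3 = (-112, 64).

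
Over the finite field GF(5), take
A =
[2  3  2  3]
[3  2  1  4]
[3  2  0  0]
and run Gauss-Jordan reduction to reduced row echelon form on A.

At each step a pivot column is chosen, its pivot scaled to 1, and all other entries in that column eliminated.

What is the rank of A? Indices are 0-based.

rank = 2

[1] R0 /= 2  ⇒  (1, 4, 1, 4)
     R1 -= 3·R0  ⇒  (0, 0, 3, 2)
     R2 -= 3·R0  ⇒  (0, 0, 2, 3)
column 1 empty below row 1
[2] R1 /= 3  ⇒  (0, 0, 1, 4)
     R0 -= 1·R1  ⇒  (1, 4, 0, 0)
     R2 -= 2·R1  ⇒  (0, 0, 0, 0)
column 3 empty below row 2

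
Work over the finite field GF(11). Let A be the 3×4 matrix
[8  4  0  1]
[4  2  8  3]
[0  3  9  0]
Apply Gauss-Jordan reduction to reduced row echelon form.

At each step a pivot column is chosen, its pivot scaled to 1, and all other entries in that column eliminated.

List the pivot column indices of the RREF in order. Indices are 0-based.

[1] R0 /= 8  ⇒  (1, 6, 0, 7)
     R1 -= 4·R0  ⇒  (0, 0, 8, 8)
[2] R1 <-> R2
[2] R1 /= 3  ⇒  (0, 1, 3, 0)
     R0 -= 6·R1  ⇒  (1, 0, 4, 7)
[3] R2 /= 8  ⇒  (0, 0, 1, 1)
     R0 -= 4·R2  ⇒  (1, 0, 0, 3)
     R1 -= 3·R2  ⇒  (0, 1, 0, 8)

pivot columns: 0, 1, 2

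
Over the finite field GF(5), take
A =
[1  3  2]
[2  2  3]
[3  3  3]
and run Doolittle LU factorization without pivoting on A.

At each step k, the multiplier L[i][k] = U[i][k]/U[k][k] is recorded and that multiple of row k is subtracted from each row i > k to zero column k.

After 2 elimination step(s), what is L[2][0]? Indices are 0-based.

Step 1: pivot at (0,0) is 1.
  row1 ← row1 − (2)·row0  ⇒  L[1][0]=2, U row1=(0, 1, 4)
  row2 ← row2 − (3)·row0  ⇒  L[2][0]=3, U row2=(0, 4, 2)
Step 2: pivot at (1,1) is 1.
  row2 ← row2 − (4)·row1  ⇒  L[2][1]=4, U row2=(0, 0, 1)

L[2][0] = 3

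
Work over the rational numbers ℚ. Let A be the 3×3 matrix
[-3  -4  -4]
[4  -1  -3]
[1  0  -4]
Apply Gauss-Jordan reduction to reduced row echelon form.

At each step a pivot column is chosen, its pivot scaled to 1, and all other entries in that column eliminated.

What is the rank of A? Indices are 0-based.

rank = 3

pivot(0,0)=-3: scale R0 → (1, 4/3, 4/3)
  clear (1,0): R1 −= (4)R0 → (0, -19/3, -25/3)
  clear (2,0): R2 −= (1)R0 → (0, -4/3, -16/3)
pivot(1,1)=-19/3: scale R1 → (0, 1, 25/19)
  clear (0,1): R0 −= (4/3)R1 → (1, 0, -8/19)
  clear (2,1): R2 −= (-4/3)R1 → (0, 0, -68/19)
pivot(2,2)=-68/19: scale R2 → (0, 0, 1)
  clear (0,2): R0 −= (-8/19)R2 → (1, 0, 0)
  clear (1,2): R1 −= (25/19)R2 → (0, 1, 0)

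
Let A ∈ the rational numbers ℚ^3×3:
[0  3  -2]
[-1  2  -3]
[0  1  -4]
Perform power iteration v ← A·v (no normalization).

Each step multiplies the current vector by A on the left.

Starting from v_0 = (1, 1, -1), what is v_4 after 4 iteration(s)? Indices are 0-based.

v_4 = (-38, -108, -186)

v_0 = (1, 1, -1).
v_1 = A·v_0 = (5, 4, 5).
v_2 = A·v_1 = (2, -12, -16).
v_3 = A·v_2 = (-4, 22, 52).
v_4 = A·v_3 = (-38, -108, -186).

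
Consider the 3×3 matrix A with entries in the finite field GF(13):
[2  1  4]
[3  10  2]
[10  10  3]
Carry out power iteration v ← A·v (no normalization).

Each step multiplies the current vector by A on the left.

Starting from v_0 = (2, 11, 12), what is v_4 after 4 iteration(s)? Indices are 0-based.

v_4 = (6, 4, 8)

v_0 = (2, 11, 12).
v_1 = A·v_0 = (11, 10, 10).
v_2 = A·v_1 = (7, 10, 6).
v_3 = A·v_2 = (9, 3, 6).
v_4 = A·v_3 = (6, 4, 8).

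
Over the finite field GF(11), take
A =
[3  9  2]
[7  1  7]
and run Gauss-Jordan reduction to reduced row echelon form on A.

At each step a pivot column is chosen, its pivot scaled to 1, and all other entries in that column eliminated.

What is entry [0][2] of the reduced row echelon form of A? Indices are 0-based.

M[0][2] = 10

pivot(0,0)=3: scale R0 → (1, 3, 8)
  clear (1,0): R1 −= (7)R0 → (0, 2, 6)
pivot(1,1)=2: scale R1 → (0, 1, 3)
  clear (0,1): R0 −= (3)R1 → (1, 0, 10)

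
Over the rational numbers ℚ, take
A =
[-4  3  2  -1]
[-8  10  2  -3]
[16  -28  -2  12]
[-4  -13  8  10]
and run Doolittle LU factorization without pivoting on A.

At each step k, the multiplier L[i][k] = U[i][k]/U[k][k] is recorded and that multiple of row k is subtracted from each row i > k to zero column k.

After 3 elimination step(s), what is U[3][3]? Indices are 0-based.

U[3][3] = 3

Step 1: pivot at (0,0) is -4.
  row1 ← row1 − (2)·row0  ⇒  L[1][0]=2, U row1=(0, 4, -2, -1)
  row2 ← row2 − (-4)·row0  ⇒  L[2][0]=-4, U row2=(0, -16, 6, 8)
  row3 ← row3 − (1)·row0  ⇒  L[3][0]=1, U row3=(0, -16, 6, 11)
Step 2: pivot at (1,1) is 4.
  row2 ← row2 − (-4)·row1  ⇒  L[2][1]=-4, U row2=(0, 0, -2, 4)
  row3 ← row3 − (-4)·row1  ⇒  L[3][1]=-4, U row3=(0, 0, -2, 7)
Step 3: pivot at (2,2) is -2.
  row3 ← row3 − (1)·row2  ⇒  L[3][2]=1, U row3=(0, 0, 0, 3)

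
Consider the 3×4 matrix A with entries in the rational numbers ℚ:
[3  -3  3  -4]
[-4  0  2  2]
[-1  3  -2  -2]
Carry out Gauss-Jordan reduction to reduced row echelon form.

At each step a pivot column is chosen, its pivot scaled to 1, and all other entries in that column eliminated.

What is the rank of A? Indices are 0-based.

rank = 3

pivot(0,0)=3: scale R0 → (1, -1, 1, -4/3)
  clear (1,0): R1 −= (-4)R0 → (0, -4, 6, -10/3)
  clear (2,0): R2 −= (-1)R0 → (0, 2, -1, -10/3)
pivot(1,1)=-4: scale R1 → (0, 1, -3/2, 5/6)
  clear (0,1): R0 −= (-1)R1 → (1, 0, -1/2, -1/2)
  clear (2,1): R2 −= (2)R1 → (0, 0, 2, -5)
pivot(2,2)=2: scale R2 → (0, 0, 1, -5/2)
  clear (0,2): R0 −= (-1/2)R2 → (1, 0, 0, -7/4)
  clear (1,2): R1 −= (-3/2)R2 → (0, 1, 0, -35/12)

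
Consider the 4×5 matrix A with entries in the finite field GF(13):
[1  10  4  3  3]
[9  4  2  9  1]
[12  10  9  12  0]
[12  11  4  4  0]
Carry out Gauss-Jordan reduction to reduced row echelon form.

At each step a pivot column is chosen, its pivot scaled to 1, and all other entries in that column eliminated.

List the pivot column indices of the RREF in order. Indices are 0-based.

[1] R0 /= 1  ⇒  (1, 10, 4, 3, 3)
     R1 -= 9·R0  ⇒  (0, 5, 5, 8, 0)
     R2 -= 12·R0  ⇒  (0, 7, 0, 2, 3)
     R3 -= 12·R0  ⇒  (0, 8, 8, 7, 3)
[2] R1 /= 5  ⇒  (0, 1, 1, 12, 0)
     R0 -= 10·R1  ⇒  (1, 0, 7, 0, 3)
     R2 -= 7·R1  ⇒  (0, 0, 6, 9, 3)
     R3 -= 8·R1  ⇒  (0, 0, 0, 2, 3)
[3] R2 /= 6  ⇒  (0, 0, 1, 8, 7)
     R0 -= 7·R2  ⇒  (1, 0, 0, 9, 6)
     R1 -= 1·R2  ⇒  (0, 1, 0, 4, 6)
[4] R3 /= 2  ⇒  (0, 0, 0, 1, 8)
     R0 -= 9·R3  ⇒  (1, 0, 0, 0, 12)
     R1 -= 4·R3  ⇒  (0, 1, 0, 0, 0)
     R2 -= 8·R3  ⇒  (0, 0, 1, 0, 8)

pivot columns: 0, 1, 2, 3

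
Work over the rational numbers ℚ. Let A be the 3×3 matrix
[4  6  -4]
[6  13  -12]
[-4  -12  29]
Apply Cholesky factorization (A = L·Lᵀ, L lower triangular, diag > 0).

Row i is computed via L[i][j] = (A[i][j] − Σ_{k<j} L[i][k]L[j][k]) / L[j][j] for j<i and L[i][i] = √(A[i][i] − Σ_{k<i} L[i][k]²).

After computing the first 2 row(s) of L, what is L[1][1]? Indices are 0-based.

Step 1: L[0][0] = √(4) = 2.
  L[1][0] = (6) / L[0][0] = 3.
Step 2: L[1][1] = √(4) = 2.

L[1][1] = 2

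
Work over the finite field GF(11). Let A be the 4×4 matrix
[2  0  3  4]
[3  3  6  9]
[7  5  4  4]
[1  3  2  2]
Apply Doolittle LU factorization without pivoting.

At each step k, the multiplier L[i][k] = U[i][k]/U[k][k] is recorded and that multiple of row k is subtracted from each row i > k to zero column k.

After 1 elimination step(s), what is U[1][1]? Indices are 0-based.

Step 1: pivot at (0,0) is 2.
  row1 ← row1 − (7)·row0  ⇒  L[1][0]=7, U row1=(0, 3, 7, 3)
  row2 ← row2 − (9)·row0  ⇒  L[2][0]=9, U row2=(0, 5, 10, 1)
  row3 ← row3 − (6)·row0  ⇒  L[3][0]=6, U row3=(0, 3, 6, 0)

U[1][1] = 3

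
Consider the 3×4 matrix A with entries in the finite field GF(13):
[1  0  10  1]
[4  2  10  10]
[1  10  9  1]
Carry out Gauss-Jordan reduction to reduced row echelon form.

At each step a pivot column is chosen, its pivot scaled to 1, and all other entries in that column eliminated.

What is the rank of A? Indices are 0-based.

pivot(0,0)=1: scale R0 → (1, 0, 10, 1)
  clear (1,0): R1 −= (4)R0 → (0, 2, 9, 6)
  clear (2,0): R2 −= (1)R0 → (0, 10, 12, 0)
pivot(1,1)=2: scale R1 → (0, 1, 11, 3)
  clear (2,1): R2 −= (10)R1 → (0, 0, 6, 9)
pivot(2,2)=6: scale R2 → (0, 0, 1, 8)
  clear (0,2): R0 −= (10)R2 → (1, 0, 0, 12)
  clear (1,2): R1 −= (11)R2 → (0, 1, 0, 6)

rank = 3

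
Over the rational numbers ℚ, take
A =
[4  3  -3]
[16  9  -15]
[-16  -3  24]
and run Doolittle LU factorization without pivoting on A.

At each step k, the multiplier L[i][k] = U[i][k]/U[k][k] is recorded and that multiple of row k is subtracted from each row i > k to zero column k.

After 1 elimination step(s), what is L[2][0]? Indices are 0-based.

Step 1: pivot at (0,0) is 4.
  row1 ← row1 − (4)·row0  ⇒  L[1][0]=4, U row1=(0, -3, -3)
  row2 ← row2 − (-4)·row0  ⇒  L[2][0]=-4, U row2=(0, 9, 12)

L[2][0] = -4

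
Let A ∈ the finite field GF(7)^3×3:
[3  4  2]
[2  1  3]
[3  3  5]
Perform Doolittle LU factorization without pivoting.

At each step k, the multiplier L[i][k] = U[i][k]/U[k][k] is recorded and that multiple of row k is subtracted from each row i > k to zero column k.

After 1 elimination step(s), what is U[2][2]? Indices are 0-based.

k=0: U[0][0]=3
  eliminate (1,0): mult=3, new row 1: (0, 3, 4); set L[1][0]=3
  eliminate (2,0): mult=1, new row 2: (0, 6, 3); set L[2][0]=1

U[2][2] = 3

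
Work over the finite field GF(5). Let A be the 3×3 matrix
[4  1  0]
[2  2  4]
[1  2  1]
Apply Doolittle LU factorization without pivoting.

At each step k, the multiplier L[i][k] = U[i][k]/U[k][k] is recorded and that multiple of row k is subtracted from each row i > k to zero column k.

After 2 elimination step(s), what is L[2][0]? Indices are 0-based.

Step 1: pivot at (0,0) is 4.
  row1 ← row1 − (3)·row0  ⇒  L[1][0]=3, U row1=(0, 4, 4)
  row2 ← row2 − (4)·row0  ⇒  L[2][0]=4, U row2=(0, 3, 1)
Step 2: pivot at (1,1) is 4.
  row2 ← row2 − (2)·row1  ⇒  L[2][1]=2, U row2=(0, 0, 3)

L[2][0] = 4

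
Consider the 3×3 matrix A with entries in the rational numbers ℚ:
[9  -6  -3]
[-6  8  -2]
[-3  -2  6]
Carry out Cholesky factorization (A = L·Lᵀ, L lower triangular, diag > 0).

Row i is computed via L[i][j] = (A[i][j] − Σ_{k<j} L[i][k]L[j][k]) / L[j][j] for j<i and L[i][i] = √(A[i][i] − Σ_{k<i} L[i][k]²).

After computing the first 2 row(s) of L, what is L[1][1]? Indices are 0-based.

L[1][1] = 2

Step 1: L[0][0] = √(9) = 3.
  L[1][0] = (-6) / L[0][0] = -2.
Step 2: L[1][1] = √(4) = 2.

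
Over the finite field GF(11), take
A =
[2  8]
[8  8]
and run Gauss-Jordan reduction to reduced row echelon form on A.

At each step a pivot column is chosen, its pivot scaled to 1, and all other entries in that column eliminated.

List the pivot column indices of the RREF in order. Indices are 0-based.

pivot(0,0)=2: scale R0 → (1, 4)
  clear (1,0): R1 −= (8)R0 → (0, 9)
pivot(1,1)=9: scale R1 → (0, 1)
  clear (0,1): R0 −= (4)R1 → (1, 0)

pivot columns: 0, 1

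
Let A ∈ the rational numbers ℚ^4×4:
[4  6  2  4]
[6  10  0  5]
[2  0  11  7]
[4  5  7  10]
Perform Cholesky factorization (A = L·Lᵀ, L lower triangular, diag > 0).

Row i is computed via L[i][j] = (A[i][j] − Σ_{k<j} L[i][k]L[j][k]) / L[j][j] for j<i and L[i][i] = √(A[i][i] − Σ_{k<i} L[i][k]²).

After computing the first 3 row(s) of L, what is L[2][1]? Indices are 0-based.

L[2][1] = -3

Step 1: L[0][0] = √(4) = 2.
  L[1][0] = (6) / L[0][0] = 3.
Step 2: L[1][1] = √(1) = 1.
  L[2][0] = (2) / L[0][0] = 1.
  L[2][1] = (-3) / L[1][1] = -3.
Step 3: L[2][2] = √(1) = 1.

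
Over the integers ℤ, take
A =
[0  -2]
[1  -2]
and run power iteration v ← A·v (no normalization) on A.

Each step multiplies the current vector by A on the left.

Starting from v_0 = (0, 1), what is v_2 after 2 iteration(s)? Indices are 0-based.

v_2 = (4, 2)

v_0 = (0, 1).
v_1 = A·v_0 = (-2, -2).
v_2 = A·v_1 = (4, 2).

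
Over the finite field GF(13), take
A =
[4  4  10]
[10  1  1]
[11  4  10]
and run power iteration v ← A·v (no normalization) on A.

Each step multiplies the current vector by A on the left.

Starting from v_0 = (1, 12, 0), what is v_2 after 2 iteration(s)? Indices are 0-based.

v_0 = (1, 12, 0).
v_1 = A·v_0 = (0, 9, 7).
v_2 = A·v_1 = (2, 3, 2).

v_2 = (2, 3, 2)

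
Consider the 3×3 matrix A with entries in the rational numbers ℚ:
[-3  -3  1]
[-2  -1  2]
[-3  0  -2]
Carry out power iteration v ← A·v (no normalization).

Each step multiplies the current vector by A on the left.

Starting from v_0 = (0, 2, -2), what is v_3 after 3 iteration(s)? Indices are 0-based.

v_3 = (-212, -90, -170)

v_0 = (0, 2, -2).
v_1 = A·v_0 = (-8, -6, 4).
v_2 = A·v_1 = (46, 30, 16).
v_3 = A·v_2 = (-212, -90, -170).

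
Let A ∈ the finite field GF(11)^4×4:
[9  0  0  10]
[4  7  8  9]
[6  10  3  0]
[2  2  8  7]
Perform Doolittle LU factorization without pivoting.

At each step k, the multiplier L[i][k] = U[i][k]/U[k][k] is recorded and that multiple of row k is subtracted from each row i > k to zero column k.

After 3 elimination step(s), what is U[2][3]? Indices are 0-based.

U[2][3] = 9

k=0: U[0][0]=9
  eliminate (1,0): mult=9, new row 1: (0, 7, 8, 7); set L[1][0]=9
  eliminate (2,0): mult=8, new row 2: (0, 10, 3, 8); set L[2][0]=8
  eliminate (3,0): mult=10, new row 3: (0, 2, 8, 6); set L[3][0]=10
k=1: U[1][1]=7
  eliminate (2,1): mult=3, new row 2: (0, 0, 1, 9); set L[2][1]=3
  eliminate (3,1): mult=5, new row 3: (0, 0, 1, 4); set L[3][1]=5
k=2: U[2][2]=1
  eliminate (3,2): mult=1, new row 3: (0, 0, 0, 6); set L[3][2]=1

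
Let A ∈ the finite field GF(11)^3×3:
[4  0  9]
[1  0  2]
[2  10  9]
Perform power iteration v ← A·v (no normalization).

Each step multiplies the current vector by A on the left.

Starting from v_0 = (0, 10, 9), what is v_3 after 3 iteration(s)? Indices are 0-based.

v_3 = (9, 10, 5)

v_0 = (0, 10, 9).
v_1 = A·v_0 = (4, 7, 5).
v_2 = A·v_1 = (6, 3, 2).
v_3 = A·v_2 = (9, 10, 5).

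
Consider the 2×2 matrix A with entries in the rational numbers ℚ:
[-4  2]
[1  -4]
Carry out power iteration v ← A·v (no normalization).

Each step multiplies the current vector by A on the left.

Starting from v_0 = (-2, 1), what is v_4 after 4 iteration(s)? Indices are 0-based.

v_4 = (-1480, 1028)

v_0 = (-2, 1).
v_1 = A·v_0 = (10, -6).
v_2 = A·v_1 = (-52, 34).
v_3 = A·v_2 = (276, -188).
v_4 = A·v_3 = (-1480, 1028).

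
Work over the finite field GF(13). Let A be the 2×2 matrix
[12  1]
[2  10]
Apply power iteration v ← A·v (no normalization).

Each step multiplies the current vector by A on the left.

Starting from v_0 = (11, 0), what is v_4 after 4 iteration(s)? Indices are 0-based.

v_4 = (9, 3)

v_0 = (11, 0).
v_1 = A·v_0 = (2, 9).
v_2 = A·v_1 = (7, 3).
v_3 = A·v_2 = (9, 5).
v_4 = A·v_3 = (9, 3).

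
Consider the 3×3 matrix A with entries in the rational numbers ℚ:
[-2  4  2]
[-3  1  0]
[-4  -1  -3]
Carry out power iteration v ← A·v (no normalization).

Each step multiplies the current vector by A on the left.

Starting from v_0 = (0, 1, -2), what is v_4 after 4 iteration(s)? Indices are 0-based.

v_4 = (-70, 127, 292)

v_0 = (0, 1, -2).
v_1 = A·v_0 = (0, 1, 5).
v_2 = A·v_1 = (14, 1, -16).
v_3 = A·v_2 = (-56, -41, -9).
v_4 = A·v_3 = (-70, 127, 292).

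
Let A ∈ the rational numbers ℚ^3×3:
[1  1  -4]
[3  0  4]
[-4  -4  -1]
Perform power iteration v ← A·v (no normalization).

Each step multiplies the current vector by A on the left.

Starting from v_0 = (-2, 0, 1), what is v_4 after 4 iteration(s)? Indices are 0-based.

v_0 = (-2, 0, 1).
v_1 = A·v_0 = (-6, -2, 7).
v_2 = A·v_1 = (-36, 10, 25).
v_3 = A·v_2 = (-126, -8, 79).
v_4 = A·v_3 = (-450, -62, 457).

v_4 = (-450, -62, 457)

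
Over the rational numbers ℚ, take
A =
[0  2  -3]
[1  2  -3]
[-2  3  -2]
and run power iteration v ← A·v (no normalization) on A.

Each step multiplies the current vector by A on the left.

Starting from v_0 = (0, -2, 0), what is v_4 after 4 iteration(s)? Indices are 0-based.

v_0 = (0, -2, 0).
v_1 = A·v_0 = (-4, -4, -6).
v_2 = A·v_1 = (10, 6, 8).
v_3 = A·v_2 = (-12, -2, -18).
v_4 = A·v_3 = (50, 38, 54).

v_4 = (50, 38, 54)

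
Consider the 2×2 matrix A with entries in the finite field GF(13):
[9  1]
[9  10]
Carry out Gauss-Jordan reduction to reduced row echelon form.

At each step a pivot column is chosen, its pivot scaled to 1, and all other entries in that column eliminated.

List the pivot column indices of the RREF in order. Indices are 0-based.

[1] R0 /= 9  ⇒  (1, 3)
     R1 -= 9·R0  ⇒  (0, 9)
[2] R1 /= 9  ⇒  (0, 1)
     R0 -= 3·R1  ⇒  (1, 0)

pivot columns: 0, 1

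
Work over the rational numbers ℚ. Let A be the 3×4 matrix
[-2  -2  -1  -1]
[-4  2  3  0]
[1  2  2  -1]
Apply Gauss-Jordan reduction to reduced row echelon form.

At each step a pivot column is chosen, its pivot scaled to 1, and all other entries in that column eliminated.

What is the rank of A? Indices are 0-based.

rank = 3

step 1: normalize row 0 (÷-2) = (1, 1, 1/2, 1/2)
  row 1: subtract -4×row0 = (0, 6, 5, 2)
  row 2: subtract 1×row0 = (0, 1, 3/2, -3/2)
step 2: normalize row 1 (÷6) = (0, 1, 5/6, 1/3)
  row 0: subtract 1×row1 = (1, 0, -1/3, 1/6)
  row 2: subtract 1×row1 = (0, 0, 2/3, -11/6)
step 3: normalize row 2 (÷2/3) = (0, 0, 1, -11/4)
  row 0: subtract -1/3×row2 = (1, 0, 0, -3/4)
  row 1: subtract 5/6×row2 = (0, 1, 0, 21/8)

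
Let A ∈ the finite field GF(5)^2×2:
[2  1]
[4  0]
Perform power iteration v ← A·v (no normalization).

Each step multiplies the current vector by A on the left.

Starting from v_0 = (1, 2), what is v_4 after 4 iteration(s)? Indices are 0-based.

v_0 = (1, 2).
v_1 = A·v_0 = (4, 4).
v_2 = A·v_1 = (2, 1).
v_3 = A·v_2 = (0, 3).
v_4 = A·v_3 = (3, 0).

v_4 = (3, 0)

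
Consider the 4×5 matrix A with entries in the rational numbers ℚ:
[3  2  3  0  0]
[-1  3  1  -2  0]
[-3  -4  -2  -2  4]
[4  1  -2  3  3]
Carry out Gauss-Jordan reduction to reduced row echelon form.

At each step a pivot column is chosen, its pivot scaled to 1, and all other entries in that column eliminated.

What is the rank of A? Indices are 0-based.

rank = 4

step 1: normalize row 0 (÷3) = (1, 2/3, 1, 0, 0)
  row 1: subtract -1×row0 = (0, 11/3, 2, -2, 0)
  row 2: subtract -3×row0 = (0, -2, 1, -2, 4)
  row 3: subtract 4×row0 = (0, -5/3, -6, 3, 3)
step 2: normalize row 1 (÷11/3) = (0, 1, 6/11, -6/11, 0)
  row 0: subtract 2/3×row1 = (1, 0, 7/11, 4/11, 0)
  row 2: subtract -2×row1 = (0, 0, 23/11, -34/11, 4)
  row 3: subtract -5/3×row1 = (0, 0, -56/11, 23/11, 3)
step 3: normalize row 2 (÷23/11) = (0, 0, 1, -34/23, 44/23)
  row 0: subtract 7/11×row2 = (1, 0, 0, 30/23, -28/23)
  row 1: subtract 6/11×row2 = (0, 1, 0, 6/23, -24/23)
  row 3: subtract -56/11×row2 = (0, 0, 0, -125/23, 293/23)
step 4: normalize row 3 (÷-125/23) = (0, 0, 0, 1, -293/125)
  row 0: subtract 30/23×row3 = (1, 0, 0, 0, 46/25)
  row 1: subtract 6/23×row3 = (0, 1, 0, 0, -54/125)
  row 2: subtract -34/23×row3 = (0, 0, 1, 0, -194/125)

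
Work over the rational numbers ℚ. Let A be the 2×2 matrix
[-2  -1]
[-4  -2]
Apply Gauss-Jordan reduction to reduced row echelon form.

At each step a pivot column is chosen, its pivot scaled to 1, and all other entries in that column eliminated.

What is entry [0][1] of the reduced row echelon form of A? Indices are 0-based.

M[0][1] = 1/2

step 1: normalize row 0 (÷-2) = (1, 1/2)
  row 1: subtract -4×row0 = (0, 0)
skip col 1 (zero from row 1)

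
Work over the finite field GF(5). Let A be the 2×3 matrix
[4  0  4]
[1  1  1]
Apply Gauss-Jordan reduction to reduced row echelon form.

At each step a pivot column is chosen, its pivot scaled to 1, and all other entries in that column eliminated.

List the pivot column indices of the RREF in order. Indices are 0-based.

pivot columns: 0, 1

step 1: normalize row 0 (÷4) = (1, 0, 1)
  row 1: subtract 1×row0 = (0, 1, 0)
step 2: normalize row 1 (÷1) = (0, 1, 0)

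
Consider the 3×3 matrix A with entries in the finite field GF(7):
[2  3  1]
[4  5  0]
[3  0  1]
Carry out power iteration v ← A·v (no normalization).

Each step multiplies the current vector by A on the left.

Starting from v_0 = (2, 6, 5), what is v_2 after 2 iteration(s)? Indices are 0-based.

v_2 = (4, 4, 1)

v_0 = (2, 6, 5).
v_1 = A·v_0 = (6, 3, 4).
v_2 = A·v_1 = (4, 4, 1).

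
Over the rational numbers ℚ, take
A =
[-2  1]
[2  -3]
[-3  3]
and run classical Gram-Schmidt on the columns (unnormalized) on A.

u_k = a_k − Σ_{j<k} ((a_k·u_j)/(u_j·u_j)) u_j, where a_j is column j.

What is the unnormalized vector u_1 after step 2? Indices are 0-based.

u_1 = (-1, -1, 0)

Step 1: u_0 = a_0 = (-2, 2, -3).
Step 2: u_1 = a_1 − (-1)·u_0 = (-1, -1, 0).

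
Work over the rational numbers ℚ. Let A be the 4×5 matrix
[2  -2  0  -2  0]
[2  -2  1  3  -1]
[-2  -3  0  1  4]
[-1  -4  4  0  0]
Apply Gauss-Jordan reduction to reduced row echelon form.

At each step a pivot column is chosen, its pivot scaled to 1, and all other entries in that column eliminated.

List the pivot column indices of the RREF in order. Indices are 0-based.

pivot columns: 0, 1, 2, 3

step 1: normalize row 0 (÷2) = (1, -1, 0, -1, 0)
  row 1: subtract 2×row0 = (0, 0, 1, 5, -1)
  row 2: subtract -2×row0 = (0, -5, 0, -1, 4)
  row 3: subtract -1×row0 = (0, -5, 4, -1, 0)
step 2: exchange rows 1,2
step 2: normalize row 1 (÷-5) = (0, 1, 0, 1/5, -4/5)
  row 0: subtract -1×row1 = (1, 0, 0, -4/5, -4/5)
  row 3: subtract -5×row1 = (0, 0, 4, 0, -4)
step 3: normalize row 2 (÷1) = (0, 0, 1, 5, -1)
  row 3: subtract 4×row2 = (0, 0, 0, -20, 0)
step 4: normalize row 3 (÷-20) = (0, 0, 0, 1, 0)
  row 0: subtract -4/5×row3 = (1, 0, 0, 0, -4/5)
  row 1: subtract 1/5×row3 = (0, 1, 0, 0, -4/5)
  row 2: subtract 5×row3 = (0, 0, 1, 0, -1)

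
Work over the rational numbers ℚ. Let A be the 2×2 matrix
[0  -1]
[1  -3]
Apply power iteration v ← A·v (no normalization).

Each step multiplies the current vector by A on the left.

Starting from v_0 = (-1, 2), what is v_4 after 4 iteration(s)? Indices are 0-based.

v_0 = (-1, 2).
v_1 = A·v_0 = (-2, -7).
v_2 = A·v_1 = (7, 19).
v_3 = A·v_2 = (-19, -50).
v_4 = A·v_3 = (50, 131).

v_4 = (50, 131)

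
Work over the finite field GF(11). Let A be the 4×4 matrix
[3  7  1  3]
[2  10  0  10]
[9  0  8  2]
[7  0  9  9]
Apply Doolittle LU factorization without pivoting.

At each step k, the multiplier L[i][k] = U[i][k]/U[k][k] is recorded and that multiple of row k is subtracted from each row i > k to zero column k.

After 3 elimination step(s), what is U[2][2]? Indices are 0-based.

Step 1: pivot at (0,0) is 3.
  row1 ← row1 − (8)·row0  ⇒  L[1][0]=8, U row1=(0, 9, 3, 8)
  row2 ← row2 − (3)·row0  ⇒  L[2][0]=3, U row2=(0, 1, 5, 4)
  row3 ← row3 − (6)·row0  ⇒  L[3][0]=6, U row3=(0, 2, 3, 2)
Step 2: pivot at (1,1) is 9.
  row2 ← row2 − (5)·row1  ⇒  L[2][1]=5, U row2=(0, 0, 1, 8)
  row3 ← row3 − (10)·row1  ⇒  L[3][1]=10, U row3=(0, 0, 6, 10)
Step 3: pivot at (2,2) is 1.
  row3 ← row3 − (6)·row2  ⇒  L[3][2]=6, U row3=(0, 0, 0, 6)

U[2][2] = 1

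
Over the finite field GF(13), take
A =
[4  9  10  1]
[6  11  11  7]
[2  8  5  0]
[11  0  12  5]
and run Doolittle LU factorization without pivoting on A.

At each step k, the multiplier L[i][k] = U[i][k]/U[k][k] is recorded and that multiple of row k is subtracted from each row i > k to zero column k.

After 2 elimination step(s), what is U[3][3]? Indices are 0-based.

U[3][3] = 5

[col 0] pivot 4
  R1 -= 8*R0 → (0, 4, 9, 12)  (L[1][0] := 8)
  R2 -= 7*R0 → (0, 10, 0, 6)  (L[2][0] := 7)
  R3 -= 6*R0 → (0, 11, 4, 12)  (L[3][0] := 6)
[col 1] pivot 4
  R2 -= 9*R1 → (0, 0, 10, 2)  (L[2][1] := 9)
  R3 -= 6*R1 → (0, 0, 2, 5)  (L[3][1] := 6)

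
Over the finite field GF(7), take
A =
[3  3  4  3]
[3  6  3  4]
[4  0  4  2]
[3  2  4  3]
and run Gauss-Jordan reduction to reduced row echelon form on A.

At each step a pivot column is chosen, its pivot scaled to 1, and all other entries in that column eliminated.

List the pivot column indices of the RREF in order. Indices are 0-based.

pivot(0,0)=3: scale R0 → (1, 1, 6, 1)
  clear (1,0): R1 −= (3)R0 → (0, 3, 6, 1)
  clear (2,0): R2 −= (4)R0 → (0, 3, 1, 5)
  clear (3,0): R3 −= (3)R0 → (0, 6, 0, 0)
pivot(1,1)=3: scale R1 → (0, 1, 2, 5)
  clear (0,1): R0 −= (1)R1 → (1, 0, 4, 3)
  clear (2,1): R2 −= (3)R1 → (0, 0, 2, 4)
  clear (3,1): R3 −= (6)R1 → (0, 0, 2, 5)
pivot(2,2)=2: scale R2 → (0, 0, 1, 2)
  clear (0,2): R0 −= (4)R2 → (1, 0, 0, 2)
  clear (1,2): R1 −= (2)R2 → (0, 1, 0, 1)
  clear (3,2): R3 −= (2)R2 → (0, 0, 0, 1)
pivot(3,3)=1: scale R3 → (0, 0, 0, 1)
  clear (0,3): R0 −= (2)R3 → (1, 0, 0, 0)
  clear (1,3): R1 −= (1)R3 → (0, 1, 0, 0)
  clear (2,3): R2 −= (2)R3 → (0, 0, 1, 0)

pivot columns: 0, 1, 2, 3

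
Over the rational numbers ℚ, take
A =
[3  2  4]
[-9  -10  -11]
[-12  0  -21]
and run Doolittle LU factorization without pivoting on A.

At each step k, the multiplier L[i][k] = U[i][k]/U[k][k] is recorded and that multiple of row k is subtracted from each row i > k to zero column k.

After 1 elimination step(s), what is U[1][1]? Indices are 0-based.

[col 0] pivot 3
  R1 -= -3*R0 → (0, -4, 1)  (L[1][0] := -3)
  R2 -= -4*R0 → (0, 8, -5)  (L[2][0] := -4)

U[1][1] = -4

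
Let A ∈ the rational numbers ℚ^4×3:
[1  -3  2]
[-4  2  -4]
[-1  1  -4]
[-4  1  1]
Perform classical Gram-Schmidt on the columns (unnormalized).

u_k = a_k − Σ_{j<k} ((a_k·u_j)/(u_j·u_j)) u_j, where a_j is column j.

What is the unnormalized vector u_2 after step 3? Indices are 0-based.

Step 1: u_0 = a_0 = (1, -4, -1, -4).
Step 2: u_1 = a_1 − (-8/17)·u_0 = (-43/17, 2/17, 9/17, -15/17).
Step 3: u_2 = a_2 − (9/17)·u_0 − (-145/127)·u_1 = (-180/127, -222/127, -364/127, 268/127).

u_2 = (-180/127, -222/127, -364/127, 268/127)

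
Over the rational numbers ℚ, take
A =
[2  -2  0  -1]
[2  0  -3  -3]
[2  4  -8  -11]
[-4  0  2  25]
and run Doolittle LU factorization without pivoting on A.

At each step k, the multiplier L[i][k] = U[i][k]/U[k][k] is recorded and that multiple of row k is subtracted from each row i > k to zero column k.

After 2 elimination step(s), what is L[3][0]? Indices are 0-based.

Step 1: pivot at (0,0) is 2.
  row1 ← row1 − (1)·row0  ⇒  L[1][0]=1, U row1=(0, 2, -3, -2)
  row2 ← row2 − (1)·row0  ⇒  L[2][0]=1, U row2=(0, 6, -8, -10)
  row3 ← row3 − (-2)·row0  ⇒  L[3][0]=-2, U row3=(0, -4, 2, 23)
Step 2: pivot at (1,1) is 2.
  row2 ← row2 − (3)·row1  ⇒  L[2][1]=3, U row2=(0, 0, 1, -4)
  row3 ← row3 − (-2)·row1  ⇒  L[3][1]=-2, U row3=(0, 0, -4, 19)

L[3][0] = -2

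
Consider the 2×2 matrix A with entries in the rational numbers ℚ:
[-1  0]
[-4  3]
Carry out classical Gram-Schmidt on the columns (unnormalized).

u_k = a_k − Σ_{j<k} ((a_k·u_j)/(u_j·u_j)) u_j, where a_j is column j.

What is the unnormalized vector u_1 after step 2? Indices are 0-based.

Step 1: u_0 = a_0 = (-1, -4).
Step 2: u_1 = a_1 − (-12/17)·u_0 = (-12/17, 3/17).

u_1 = (-12/17, 3/17)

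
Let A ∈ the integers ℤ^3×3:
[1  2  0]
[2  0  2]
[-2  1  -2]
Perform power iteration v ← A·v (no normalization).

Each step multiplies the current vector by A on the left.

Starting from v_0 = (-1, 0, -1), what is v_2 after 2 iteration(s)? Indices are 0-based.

v_0 = (-1, 0, -1).
v_1 = A·v_0 = (-1, -4, 4).
v_2 = A·v_1 = (-9, 6, -10).

v_2 = (-9, 6, -10)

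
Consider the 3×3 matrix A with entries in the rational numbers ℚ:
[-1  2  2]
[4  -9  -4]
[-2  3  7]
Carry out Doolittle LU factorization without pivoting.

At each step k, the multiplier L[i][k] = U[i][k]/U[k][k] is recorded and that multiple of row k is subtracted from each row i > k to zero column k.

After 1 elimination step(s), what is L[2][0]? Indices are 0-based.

L[2][0] = 2

[col 0] pivot -1
  R1 -= -4*R0 → (0, -1, 4)  (L[1][0] := -4)
  R2 -= 2*R0 → (0, -1, 3)  (L[2][0] := 2)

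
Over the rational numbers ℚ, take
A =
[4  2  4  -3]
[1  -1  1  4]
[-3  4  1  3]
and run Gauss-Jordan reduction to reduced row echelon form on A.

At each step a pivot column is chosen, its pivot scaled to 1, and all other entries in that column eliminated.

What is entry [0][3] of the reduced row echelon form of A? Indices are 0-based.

pivot(0,0)=4: scale R0 → (1, 1/2, 1, -3/4)
  clear (1,0): R1 −= (1)R0 → (0, -3/2, 0, 19/4)
  clear (2,0): R2 −= (-3)R0 → (0, 11/2, 4, 3/4)
pivot(1,1)=-3/2: scale R1 → (0, 1, 0, -19/6)
  clear (0,1): R0 −= (1/2)R1 → (1, 0, 1, 5/6)
  clear (2,1): R2 −= (11/2)R1 → (0, 0, 4, 109/6)
pivot(2,2)=4: scale R2 → (0, 0, 1, 109/24)
  clear (0,2): R0 −= (1)R2 → (1, 0, 0, -89/24)

M[0][3] = -89/24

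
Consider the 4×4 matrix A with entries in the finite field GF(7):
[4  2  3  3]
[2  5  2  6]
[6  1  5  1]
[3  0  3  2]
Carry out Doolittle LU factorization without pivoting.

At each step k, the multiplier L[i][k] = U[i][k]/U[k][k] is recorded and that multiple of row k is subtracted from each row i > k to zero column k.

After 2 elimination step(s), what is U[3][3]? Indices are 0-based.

U[3][3] = 1

k=0: U[0][0]=4
  eliminate (1,0): mult=4, new row 1: (0, 4, 4, 1); set L[1][0]=4
  eliminate (2,0): mult=5, new row 2: (0, 5, 4, 0); set L[2][0]=5
  eliminate (3,0): mult=6, new row 3: (0, 2, 6, 5); set L[3][0]=6
k=1: U[1][1]=4
  eliminate (2,1): mult=3, new row 2: (0, 0, 6, 4); set L[2][1]=3
  eliminate (3,1): mult=4, new row 3: (0, 0, 4, 1); set L[3][1]=4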